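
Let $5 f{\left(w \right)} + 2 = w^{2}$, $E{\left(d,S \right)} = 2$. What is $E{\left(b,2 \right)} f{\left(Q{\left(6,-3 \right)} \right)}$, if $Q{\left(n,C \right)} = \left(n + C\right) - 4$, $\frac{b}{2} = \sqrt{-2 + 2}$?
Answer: $- \frac{2}{5} \approx -0.4$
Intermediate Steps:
$b = 0$ ($b = 2 \sqrt{-2 + 2} = 2 \sqrt{0} = 2 \cdot 0 = 0$)
$Q{\left(n,C \right)} = -4 + C + n$ ($Q{\left(n,C \right)} = \left(C + n\right) - 4 = -4 + C + n$)
$f{\left(w \right)} = - \frac{2}{5} + \frac{w^{2}}{5}$
$E{\left(b,2 \right)} f{\left(Q{\left(6,-3 \right)} \right)} = 2 \left(- \frac{2}{5} + \frac{\left(-4 - 3 + 6\right)^{2}}{5}\right) = 2 \left(- \frac{2}{5} + \frac{\left(-1\right)^{2}}{5}\right) = 2 \left(- \frac{2}{5} + \frac{1}{5} \cdot 1\right) = 2 \left(- \frac{2}{5} + \frac{1}{5}\right) = 2 \left(- \frac{1}{5}\right) = - \frac{2}{5}$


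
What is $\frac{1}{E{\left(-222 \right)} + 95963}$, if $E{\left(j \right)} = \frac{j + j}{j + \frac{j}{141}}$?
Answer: $\frac{71}{6813514} \approx 1.042 \cdot 10^{-5}$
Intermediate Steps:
$E{\left(j \right)} = \frac{141}{71}$ ($E{\left(j \right)} = \frac{2 j}{j + j \frac{1}{141}} = \frac{2 j}{j + \frac{j}{141}} = \frac{2 j}{\frac{142}{141} j} = 2 j \frac{141}{142 j} = \frac{141}{71}$)
$\frac{1}{E{\left(-222 \right)} + 95963} = \frac{1}{\frac{141}{71} + 95963} = \frac{1}{\frac{6813514}{71}} = \frac{71}{6813514}$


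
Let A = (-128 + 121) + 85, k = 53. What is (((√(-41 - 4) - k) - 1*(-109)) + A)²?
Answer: 17911 + 804*I*√5 ≈ 17911.0 + 1797.8*I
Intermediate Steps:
A = 78 (A = -7 + 85 = 78)
(((√(-41 - 4) - k) - 1*(-109)) + A)² = (((√(-41 - 4) - 1*53) - 1*(-109)) + 78)² = (((√(-45) - 53) + 109) + 78)² = (((3*I*√5 - 53) + 109) + 78)² = (((-53 + 3*I*√5) + 109) + 78)² = ((56 + 3*I*√5) + 78)² = (134 + 3*I*√5)²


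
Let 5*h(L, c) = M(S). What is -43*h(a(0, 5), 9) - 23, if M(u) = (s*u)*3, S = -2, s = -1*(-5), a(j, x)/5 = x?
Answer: 235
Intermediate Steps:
a(j, x) = 5*x
s = 5
M(u) = 15*u (M(u) = (5*u)*3 = 15*u)
h(L, c) = -6 (h(L, c) = (15*(-2))/5 = (⅕)*(-30) = -6)
-43*h(a(0, 5), 9) - 23 = -43*(-6) - 23 = 258 - 23 = 235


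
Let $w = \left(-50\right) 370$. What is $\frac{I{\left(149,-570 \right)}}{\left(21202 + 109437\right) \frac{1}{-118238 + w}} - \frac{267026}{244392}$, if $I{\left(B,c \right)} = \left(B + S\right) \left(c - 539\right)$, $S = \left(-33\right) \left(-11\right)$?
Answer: $\frac{9487393677422777}{15963563244} \approx 5.9432 \cdot 10^{5}$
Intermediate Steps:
$w = -18500$
$S = 363$
$I{\left(B,c \right)} = \left(-539 + c\right) \left(363 + B\right)$ ($I{\left(B,c \right)} = \left(B + 363\right) \left(c - 539\right) = \left(363 + B\right) \left(-539 + c\right) = \left(-539 + c\right) \left(363 + B\right)$)
$\frac{I{\left(149,-570 \right)}}{\left(21202 + 109437\right) \frac{1}{-118238 + w}} - \frac{267026}{244392} = \frac{-195657 - 80311 + 363 \left(-570\right) + 149 \left(-570\right)}{\left(21202 + 109437\right) \frac{1}{-118238 - 18500}} - \frac{267026}{244392} = \frac{-195657 - 80311 - 206910 - 84930}{130639 \frac{1}{-136738}} - \frac{133513}{122196} = - \frac{567808}{130639 \left(- \frac{1}{136738}\right)} - \frac{133513}{122196} = - \frac{567808}{- \frac{130639}{136738}} - \frac{133513}{122196} = \left(-567808\right) \left(- \frac{136738}{130639}\right) - \frac{133513}{122196} = \frac{77640930304}{130639} - \frac{133513}{122196} = \frac{9487393677422777}{15963563244}$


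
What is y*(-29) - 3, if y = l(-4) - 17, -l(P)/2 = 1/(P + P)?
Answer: 1931/4 ≈ 482.75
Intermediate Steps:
l(P) = -1/P (l(P) = -2/(P + P) = -2*1/(2*P) = -1/P)
y = -67/4 (y = -1/(-4) - 17 = -1*(-¼) - 17 = ¼ - 17 = -67/4 ≈ -16.750)
y*(-29) - 3 = -67/4*(-29) - 3 = 1943/4 - 3 = 1931/4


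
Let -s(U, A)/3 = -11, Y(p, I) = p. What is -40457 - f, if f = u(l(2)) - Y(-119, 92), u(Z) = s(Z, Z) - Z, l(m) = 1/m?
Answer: -81217/2 ≈ -40609.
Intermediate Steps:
s(U, A) = 33 (s(U, A) = -3*(-11) = 33)
u(Z) = 33 - Z
f = 303/2 (f = (33 - 1/2) - 1*(-119) = (33 - 1*1/2) + 119 = (33 - 1/2) + 119 = 65/2 + 119 = 303/2 ≈ 151.50)
-40457 - f = -40457 - 1*303/2 = -40457 - 303/2 = -81217/2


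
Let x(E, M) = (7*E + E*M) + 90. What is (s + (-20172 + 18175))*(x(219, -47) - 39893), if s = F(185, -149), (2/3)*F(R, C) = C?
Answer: 215668283/2 ≈ 1.0783e+8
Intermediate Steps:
F(R, C) = 3*C/2
s = -447/2 (s = (3/2)*(-149) = -447/2 ≈ -223.50)
x(E, M) = 90 + 7*E + E*M
(s + (-20172 + 18175))*(x(219, -47) - 39893) = (-447/2 + (-20172 + 18175))*((90 + 7*219 + 219*(-47)) - 39893) = (-447/2 - 1997)*((90 + 1533 - 10293) - 39893) = -4441*(-8670 - 39893)/2 = -4441/2*(-48563) = 215668283/2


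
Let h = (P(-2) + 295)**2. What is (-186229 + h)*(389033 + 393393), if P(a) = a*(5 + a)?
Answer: -80361409608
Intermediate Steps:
h = 83521 (h = (-2*(5 - 2) + 295)**2 = (-2*3 + 295)**2 = (-6 + 295)**2 = 289**2 = 83521)
(-186229 + h)*(389033 + 393393) = (-186229 + 83521)*(389033 + 393393) = -102708*782426 = -80361409608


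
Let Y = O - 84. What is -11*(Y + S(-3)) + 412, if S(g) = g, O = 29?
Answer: 1050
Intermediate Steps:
Y = -55 (Y = 29 - 84 = -55)
-11*(Y + S(-3)) + 412 = -11*(-55 - 3) + 412 = -11*(-58) + 412 = 638 + 412 = 1050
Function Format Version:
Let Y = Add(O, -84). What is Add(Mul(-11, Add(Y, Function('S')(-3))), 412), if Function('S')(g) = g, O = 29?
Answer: 1050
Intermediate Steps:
Y = -55 (Y = Add(29, -84) = -55)
Add(Mul(-11, Add(Y, Function('S')(-3))), 412) = Add(Mul(-11, Add(-55, -3)), 412) = Add(Mul(-11, -58), 412) = Add(638, 412) = 1050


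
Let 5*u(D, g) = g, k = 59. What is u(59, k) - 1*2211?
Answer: -10996/5 ≈ -2199.2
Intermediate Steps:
u(D, g) = g/5
u(59, k) - 1*2211 = (⅕)*59 - 1*2211 = 59/5 - 2211 = -10996/5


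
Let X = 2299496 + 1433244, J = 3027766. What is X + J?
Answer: 6760506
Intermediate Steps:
X = 3732740
X + J = 3732740 + 3027766 = 6760506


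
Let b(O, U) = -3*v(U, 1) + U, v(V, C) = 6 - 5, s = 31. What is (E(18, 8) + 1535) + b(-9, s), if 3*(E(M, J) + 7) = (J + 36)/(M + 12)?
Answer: 70042/45 ≈ 1556.5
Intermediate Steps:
v(V, C) = 1
E(M, J) = -7 + (36 + J)/(3*(12 + M)) (E(M, J) = -7 + ((J + 36)/(M + 12))/3 = -7 + ((36 + J)/(12 + M))/3 = -7 + (36 + J)/(3*(12 + M)))
b(O, U) = -3 + U (b(O, U) = -3*1 + U = -3 + U)
(E(18, 8) + 1535) + b(-9, s) = ((-216 + 8 - 21*18)/(3*(12 + 18)) + 1535) + (-3 + 31) = ((⅓)*(-216 + 8 - 378)/30 + 1535) + 28 = ((⅓)*(1/30)*(-586) + 1535) + 28 = (-293/45 + 1535) + 28 = 68782/45 + 28 = 70042/45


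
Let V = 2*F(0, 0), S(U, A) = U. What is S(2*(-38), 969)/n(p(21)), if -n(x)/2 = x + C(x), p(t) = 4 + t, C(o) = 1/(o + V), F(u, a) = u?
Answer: 475/313 ≈ 1.5176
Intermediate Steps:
V = 0 (V = 2*0 = 0)
C(o) = 1/o (C(o) = 1/(o + 0) = 1/o)
n(x) = -2*x - 2/x (n(x) = -2*(x + 1/x) = -2*x - 2/x)
S(2*(-38), 969)/n(p(21)) = (2*(-38))/(-2*(4 + 21) - 2/(4 + 21)) = -76/(-2*25 - 2/25) = -76/(-50 - 2*1/25) = -76/(-50 - 2/25) = -76/(-1252/25) = -76*(-25/1252) = 475/313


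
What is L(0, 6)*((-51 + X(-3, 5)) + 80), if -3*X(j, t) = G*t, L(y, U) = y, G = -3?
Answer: 0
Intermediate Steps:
X(j, t) = t (X(j, t) = -(-1)*t = t)
L(0, 6)*((-51 + X(-3, 5)) + 80) = 0*((-51 + 5) + 80) = 0*(-46 + 80) = 0*34 = 0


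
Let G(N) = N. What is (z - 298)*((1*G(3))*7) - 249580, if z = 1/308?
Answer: -11256869/44 ≈ -2.5584e+5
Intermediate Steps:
z = 1/308 ≈ 0.0032468
(z - 298)*((1*G(3))*7) - 249580 = (1/308 - 298)*((1*3)*7) - 249580 = -275349*7/308 - 249580 = -91783/308*21 - 249580 = -275349/44 - 249580 = -11256869/44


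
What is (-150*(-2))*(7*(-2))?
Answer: -4200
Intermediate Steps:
(-150*(-2))*(7*(-2)) = -25*(-12)*(-14) = 300*(-14) = -4200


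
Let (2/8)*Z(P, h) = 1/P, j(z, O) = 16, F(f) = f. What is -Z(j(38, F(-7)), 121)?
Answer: -¼ ≈ -0.25000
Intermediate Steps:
Z(P, h) = 4/P
-Z(j(38, F(-7)), 121) = -4/16 = -1*¼ = -¼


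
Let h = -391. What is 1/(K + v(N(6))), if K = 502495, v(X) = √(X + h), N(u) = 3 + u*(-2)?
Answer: 100499/50500245085 - 4*I/50500245085 ≈ 1.9901e-6 - 7.9208e-11*I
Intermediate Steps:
N(u) = 3 - 2*u
v(X) = √(-391 + X) (v(X) = √(X - 391) = √(-391 + X))
1/(K + v(N(6))) = 1/(502495 + √(-391 + (3 - 2*6))) = 1/(502495 + √(-391 + (3 - 12))) = 1/(502495 + √(-391 - 9)) = 1/(502495 + √(-400)) = 1/(502495 + 20*I) = (502495 - 20*I)/252501225425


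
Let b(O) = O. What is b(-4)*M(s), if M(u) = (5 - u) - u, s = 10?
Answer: 60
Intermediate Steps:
M(u) = 5 - 2*u
b(-4)*M(s) = -4*(5 - 2*10) = -4*(5 - 20) = -4*(-15) = 60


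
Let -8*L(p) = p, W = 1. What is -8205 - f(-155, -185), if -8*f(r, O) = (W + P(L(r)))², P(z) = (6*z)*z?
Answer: 5132204089/8192 ≈ 6.2649e+5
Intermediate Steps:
L(p) = -p/8
P(z) = 6*z²
f(r, O) = -(1 + 3*r²/32)²/8 (f(r, O) = -(1 + 6*(-r/8)²)²/8 = -(1 + 6*(r²/64))²/8 = -(1 + 3*r²/32)²/8)
-8205 - f(-155, -185) = -8205 - (-1)*(32 + 3*(-155)²)²/8192 = -8205 - (-1)*(32 + 3*24025)²/8192 = -8205 - (-1)*(32 + 72075)²/8192 = -8205 - (-1)*72107²/8192 = -8205 - (-1)*5199419449/8192 = -8205 - 1*(-5199419449/8192) = -8205 + 5199419449/8192 = 5132204089/8192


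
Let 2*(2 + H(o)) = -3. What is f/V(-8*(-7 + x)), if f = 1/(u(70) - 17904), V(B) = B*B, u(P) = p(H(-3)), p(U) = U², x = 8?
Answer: -1/1145072 ≈ -8.7331e-7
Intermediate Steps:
H(o) = -7/2 (H(o) = -2 + (½)*(-3) = -2 - 3/2 = -7/2)
u(P) = 49/4 (u(P) = (-7/2)² = 49/4)
V(B) = B²
f = -4/71567 (f = 1/(49/4 - 17904) = 1/(-71567/4) = -4/71567 ≈ -5.5892e-5)
f/V(-8*(-7 + x)) = -4*1/(64*(-7 + 8)²)/71567 = -4/(71567*((-8*1)²)) = -4/(71567*((-8)²)) = -4/71567/64 = -4/71567*1/64 = -1/1145072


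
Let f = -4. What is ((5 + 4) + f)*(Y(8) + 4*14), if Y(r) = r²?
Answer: 600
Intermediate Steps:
((5 + 4) + f)*(Y(8) + 4*14) = ((5 + 4) - 4)*(8² + 4*14) = (9 - 4)*(64 + 56) = 5*120 = 600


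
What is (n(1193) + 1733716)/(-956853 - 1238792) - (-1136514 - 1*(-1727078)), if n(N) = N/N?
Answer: -1296670627497/2195645 ≈ -5.9057e+5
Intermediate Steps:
n(N) = 1
(n(1193) + 1733716)/(-956853 - 1238792) - (-1136514 - 1*(-1727078)) = (1 + 1733716)/(-956853 - 1238792) - (-1136514 - 1*(-1727078)) = 1733717/(-2195645) - (-1136514 + 1727078) = 1733717*(-1/2195645) - 1*590564 = -1733717/2195645 - 590564 = -1296670627497/2195645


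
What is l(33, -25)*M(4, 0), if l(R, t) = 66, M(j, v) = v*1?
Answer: 0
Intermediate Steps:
M(j, v) = v
l(33, -25)*M(4, 0) = 66*0 = 0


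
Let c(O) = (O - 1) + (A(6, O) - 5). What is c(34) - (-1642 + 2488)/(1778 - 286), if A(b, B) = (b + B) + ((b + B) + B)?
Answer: 105509/746 ≈ 141.43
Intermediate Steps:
A(b, B) = 2*b + 3*B (A(b, B) = (B + b) + ((B + b) + B) = (B + b) + (b + 2*B) = 2*b + 3*B)
c(O) = 6 + 4*O (c(O) = (O - 1) + ((2*6 + 3*O) - 5) = (-1 + O) + ((12 + 3*O) - 5) = (-1 + O) + (7 + 3*O) = 6 + 4*O)
c(34) - (-1642 + 2488)/(1778 - 286) = (6 + 4*34) - (-1642 + 2488)/(1778 - 286) = (6 + 136) - 846/1492 = 142 - 846/1492 = 142 - 1*423/746 = 142 - 423/746 = 105509/746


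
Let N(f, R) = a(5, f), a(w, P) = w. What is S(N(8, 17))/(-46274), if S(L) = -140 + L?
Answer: 135/46274 ≈ 0.0029174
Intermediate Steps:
N(f, R) = 5
S(N(8, 17))/(-46274) = (-140 + 5)/(-46274) = -135*(-1/46274) = 135/46274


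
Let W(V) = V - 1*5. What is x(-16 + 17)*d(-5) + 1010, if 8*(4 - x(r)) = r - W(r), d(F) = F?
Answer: 7945/8 ≈ 993.13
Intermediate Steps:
W(V) = -5 + V (W(V) = V - 5 = -5 + V)
x(r) = 27/8 (x(r) = 4 - (r - (-5 + r))/8 = 4 - (r + (5 - r))/8 = 4 - ⅛*5 = 4 - 5/8 = 27/8)
x(-16 + 17)*d(-5) + 1010 = (27/8)*(-5) + 1010 = -135/8 + 1010 = 7945/8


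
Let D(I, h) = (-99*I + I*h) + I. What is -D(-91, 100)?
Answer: 182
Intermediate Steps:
D(I, h) = -98*I + I*h
-D(-91, 100) = -(-91)*(-98 + 100) = -(-91)*2 = -1*(-182) = 182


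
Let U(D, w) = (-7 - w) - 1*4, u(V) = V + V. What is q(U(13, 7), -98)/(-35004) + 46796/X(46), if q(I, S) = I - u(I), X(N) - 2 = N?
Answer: 34125965/35004 ≈ 974.92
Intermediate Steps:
X(N) = 2 + N
u(V) = 2*V
U(D, w) = -11 - w (U(D, w) = (-7 - w) - 4 = -11 - w)
q(I, S) = -I (q(I, S) = I - 2*I = -I)
q(U(13, 7), -98)/(-35004) + 46796/X(46) = -(-11 - 1*7)/(-35004) + 46796/(2 + 46) = -(-11 - 7)*(-1/35004) + 46796/48 = -1*(-18)*(-1/35004) + 46796*(1/48) = 18*(-1/35004) + 11699/12 = -3/5834 + 11699/12 = 34125965/35004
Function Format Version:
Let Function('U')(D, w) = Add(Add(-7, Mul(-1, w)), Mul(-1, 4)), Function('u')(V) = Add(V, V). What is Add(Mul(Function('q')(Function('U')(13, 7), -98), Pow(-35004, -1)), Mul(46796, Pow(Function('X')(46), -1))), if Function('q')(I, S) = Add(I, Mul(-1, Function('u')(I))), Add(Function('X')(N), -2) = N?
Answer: Rational(34125965, 35004) ≈ 974.92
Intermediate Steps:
Function('X')(N) = Add(2, N)
Function('u')(V) = Mul(2, V)
Function('U')(D, w) = Add(-11, Mul(-1, w)) (Function('U')(D, w) = Add(Add(-7, Mul(-1, w)), -4) = Add(-11, Mul(-1, w)))
Function('q')(I, S) = Mul(-1, I) (Function('q')(I, S) = Add(I, Mul(-1, Mul(2, I))) = Add(I, Mul(-2, I)) = Mul(-1, I))
Add(Mul(Function('q')(Function('U')(13, 7), -98), Pow(-35004, -1)), Mul(46796, Pow(Function('X')(46), -1))) = Add(Mul(Mul(-1, Add(-11, Mul(-1, 7))), Pow(-35004, -1)), Mul(46796, Pow(Add(2, 46), -1))) = Add(Mul(Mul(-1, Add(-11, -7)), Rational(-1, 35004)), Mul(46796, Pow(48, -1))) = Add(Mul(Mul(-1, -18), Rational(-1, 35004)), Mul(46796, Rational(1, 48))) = Add(Mul(18, Rational(-1, 35004)), Rational(11699, 12)) = Add(Rational(-3, 5834), Rational(11699, 12)) = Rational(34125965, 35004)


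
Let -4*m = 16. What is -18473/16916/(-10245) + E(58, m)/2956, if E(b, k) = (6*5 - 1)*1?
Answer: 317527148/32017991595 ≈ 0.0099171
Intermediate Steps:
m = -4 (m = -¼*16 = -4)
E(b, k) = 29 (E(b, k) = (30 - 1)*1 = 29*1 = 29)
-18473/16916/(-10245) + E(58, m)/2956 = -18473/16916/(-10245) + 29/2956 = -18473*1/16916*(-1/10245) + 29*(1/2956) = -18473/16916*(-1/10245) + 29/2956 = 18473/173304420 + 29/2956 = 317527148/32017991595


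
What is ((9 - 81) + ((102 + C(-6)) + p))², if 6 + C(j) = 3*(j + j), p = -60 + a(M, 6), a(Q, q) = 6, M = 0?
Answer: 4356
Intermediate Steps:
p = -54 (p = -60 + 6 = -54)
C(j) = -6 + 6*j (C(j) = -6 + 3*(j + j) = -6 + 3*(2*j) = -6 + 6*j)
((9 - 81) + ((102 + C(-6)) + p))² = ((9 - 81) + ((102 + (-6 + 6*(-6))) - 54))² = (-72 + ((102 + (-6 - 36)) - 54))² = (-72 + ((102 - 42) - 54))² = (-72 + (60 - 54))² = (-72 + 6)² = (-66)² = 4356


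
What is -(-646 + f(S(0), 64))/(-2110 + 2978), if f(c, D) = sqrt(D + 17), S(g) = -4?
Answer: 91/124 ≈ 0.73387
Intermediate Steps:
f(c, D) = sqrt(17 + D)
-(-646 + f(S(0), 64))/(-2110 + 2978) = -(-646 + sqrt(17 + 64))/(-2110 + 2978) = -(-646 + sqrt(81))/868 = -(-646 + 9)/868 = -(-637)/868 = -1*(-91/124) = 91/124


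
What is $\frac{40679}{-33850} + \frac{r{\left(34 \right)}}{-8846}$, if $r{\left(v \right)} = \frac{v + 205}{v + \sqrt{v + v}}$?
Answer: $- \frac{5761588019}{4790993600} + \frac{239 \sqrt{17}}{4812224} \approx -1.2024$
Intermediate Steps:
$r{\left(v \right)} = \frac{205 + v}{v + \sqrt{2} \sqrt{v}}$ ($r{\left(v \right)} = \frac{205 + v}{v + \sqrt{2 v}} = \frac{205 + v}{v + \sqrt{2} \sqrt{v}}$)
$\frac{40679}{-33850} + \frac{r{\left(34 \right)}}{-8846} = \frac{40679}{-33850} + \frac{\frac{1}{34 + \sqrt{2} \sqrt{34}} \left(205 + 34\right)}{-8846} = 40679 \left(- \frac{1}{33850}\right) + \frac{1}{34 + 2 \sqrt{17}} \cdot 239 \left(- \frac{1}{8846}\right) = - \frac{40679}{33850} + \frac{239}{34 + 2 \sqrt{17}} \left(- \frac{1}{8846}\right) = - \frac{40679}{33850} - \frac{239}{8846 \left(34 + 2 \sqrt{17}\right)}$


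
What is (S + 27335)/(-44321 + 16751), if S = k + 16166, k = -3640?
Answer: -13287/9190 ≈ -1.4458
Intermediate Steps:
S = 12526 (S = -3640 + 16166 = 12526)
(S + 27335)/(-44321 + 16751) = (12526 + 27335)/(-44321 + 16751) = 39861/(-27570) = 39861*(-1/27570) = -13287/9190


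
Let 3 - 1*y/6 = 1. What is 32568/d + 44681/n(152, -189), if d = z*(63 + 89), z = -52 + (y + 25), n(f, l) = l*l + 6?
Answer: -44236844/3394065 ≈ -13.034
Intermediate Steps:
y = 12 (y = 18 - 6*1 = 18 - 6 = 12)
n(f, l) = 6 + l² (n(f, l) = l² + 6 = 6 + l²)
z = -15 (z = -52 + (12 + 25) = -52 + 37 = -15)
d = -2280 (d = -15*(63 + 89) = -15*152 = -2280)
32568/d + 44681/n(152, -189) = 32568/(-2280) + 44681/(6 + (-189)²) = 32568*(-1/2280) + 44681/(6 + 35721) = -1357/95 + 44681/35727 = -44236844/3394065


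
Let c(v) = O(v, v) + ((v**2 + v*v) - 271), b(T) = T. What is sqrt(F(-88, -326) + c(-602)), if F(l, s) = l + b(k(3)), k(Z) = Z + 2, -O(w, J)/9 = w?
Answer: 44*sqrt(377) ≈ 854.33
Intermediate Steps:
O(w, J) = -9*w
k(Z) = 2 + Z
F(l, s) = 5 + l (F(l, s) = l + (2 + 3) = l + 5 = 5 + l)
c(v) = -271 - 9*v + 2*v**2 (c(v) = -9*v + ((v**2 + v*v) - 271) = -9*v + ((v**2 + v**2) - 271) = -9*v + (2*v**2 - 271) = -9*v + (-271 + 2*v**2) = -271 - 9*v + 2*v**2)
sqrt(F(-88, -326) + c(-602)) = sqrt((5 - 88) + (-271 - 9*(-602) + 2*(-602)**2)) = sqrt(-83 + (-271 + 5418 + 2*362404)) = sqrt(-83 + (-271 + 5418 + 724808)) = sqrt(-83 + 729955) = sqrt(729872) = 44*sqrt(377)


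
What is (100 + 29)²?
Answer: 16641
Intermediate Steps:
(100 + 29)² = 129² = 16641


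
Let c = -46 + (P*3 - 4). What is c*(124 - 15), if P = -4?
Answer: -6758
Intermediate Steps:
c = -62 (c = -46 + (-4*3 - 4) = -46 + (-12 - 4) = -46 - 16 = -62)
c*(124 - 15) = -62*(124 - 15) = -62*109 = -6758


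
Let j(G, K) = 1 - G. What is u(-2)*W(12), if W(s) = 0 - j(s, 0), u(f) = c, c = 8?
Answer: 88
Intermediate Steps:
u(f) = 8
W(s) = -1 + s (W(s) = 0 - (1 - s) = 0 + (-1 + s) = -1 + s)
u(-2)*W(12) = 8*(-1 + 12) = 8*11 = 88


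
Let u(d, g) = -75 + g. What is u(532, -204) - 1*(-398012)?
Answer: 397733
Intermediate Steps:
u(532, -204) - 1*(-398012) = (-75 - 204) - 1*(-398012) = -279 + 398012 = 397733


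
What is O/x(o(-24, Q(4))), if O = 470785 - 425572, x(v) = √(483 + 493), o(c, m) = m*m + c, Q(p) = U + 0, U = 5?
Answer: 45213*√61/244 ≈ 1447.2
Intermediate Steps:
Q(p) = 5 (Q(p) = 5 + 0 = 5)
o(c, m) = c + m² (o(c, m) = m² + c = c + m²)
x(v) = 4*√61 (x(v) = √976 = 4*√61)
O = 45213
O/x(o(-24, Q(4))) = 45213/((4*√61)) = 45213*(√61/244) = 45213*√61/244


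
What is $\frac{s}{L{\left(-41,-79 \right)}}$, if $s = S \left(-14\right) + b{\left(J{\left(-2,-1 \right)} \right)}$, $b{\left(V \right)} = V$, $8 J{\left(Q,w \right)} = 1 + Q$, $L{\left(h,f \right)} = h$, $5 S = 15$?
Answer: $\frac{337}{328} \approx 1.0274$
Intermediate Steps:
$S = 3$ ($S = \frac{1}{5} \cdot 15 = 3$)
$J{\left(Q,w \right)} = \frac{1}{8} + \frac{Q}{8}$ ($J{\left(Q,w \right)} = \frac{1 + Q}{8} = \frac{1}{8} + \frac{Q}{8}$)
$s = - \frac{337}{8}$ ($s = 3 \left(-14\right) + \left(\frac{1}{8} + \frac{1}{8} \left(-2\right)\right) = -42 + \left(\frac{1}{8} - \frac{1}{4}\right) = -42 - \frac{1}{8} = - \frac{337}{8} \approx -42.125$)
$\frac{s}{L{\left(-41,-79 \right)}} = - \frac{337}{8 \left(-41\right)} = \left(- \frac{337}{8}\right) \left(- \frac{1}{41}\right) = \frac{337}{328}$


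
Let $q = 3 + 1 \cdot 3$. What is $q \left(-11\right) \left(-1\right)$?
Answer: $66$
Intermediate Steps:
$q = 6$ ($q = 3 + 3 = 6$)
$q \left(-11\right) \left(-1\right) = 6 \left(-11\right) \left(-1\right) = \left(-66\right) \left(-1\right) = 66$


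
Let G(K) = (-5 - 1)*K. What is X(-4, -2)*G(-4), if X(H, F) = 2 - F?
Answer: 96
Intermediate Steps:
G(K) = -6*K
X(-4, -2)*G(-4) = (2 - 1*(-2))*(-6*(-4)) = (2 + 2)*24 = 4*24 = 96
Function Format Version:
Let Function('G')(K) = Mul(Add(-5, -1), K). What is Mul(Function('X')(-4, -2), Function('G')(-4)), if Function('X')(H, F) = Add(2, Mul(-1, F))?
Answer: 96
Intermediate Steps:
Function('G')(K) = Mul(-6, K)
Mul(Function('X')(-4, -2), Function('G')(-4)) = Mul(Add(2, Mul(-1, -2)), Mul(-6, -4)) = Mul(Add(2, 2), 24) = Mul(4, 24) = 96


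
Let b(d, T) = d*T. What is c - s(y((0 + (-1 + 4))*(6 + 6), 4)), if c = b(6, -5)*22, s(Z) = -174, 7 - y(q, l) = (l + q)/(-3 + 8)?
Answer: -486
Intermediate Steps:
y(q, l) = 7 - l/5 - q/5 (y(q, l) = 7 - (l + q)/(-3 + 8) = 7 - (l + q)/5 = 7 - (l/5 + q/5) = 7 + (-l/5 - q/5) = 7 - l/5 - q/5)
b(d, T) = T*d
c = -660 (c = -5*6*22 = -30*22 = -660)
c - s(y((0 + (-1 + 4))*(6 + 6), 4)) = -660 - 1*(-174) = -660 + 174 = -486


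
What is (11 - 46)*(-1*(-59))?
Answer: -2065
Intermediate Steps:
(11 - 46)*(-1*(-59)) = -35*59 = -2065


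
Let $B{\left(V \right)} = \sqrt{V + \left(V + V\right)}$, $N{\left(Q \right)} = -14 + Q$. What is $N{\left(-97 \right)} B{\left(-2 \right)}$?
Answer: $- 111 i \sqrt{6} \approx - 271.89 i$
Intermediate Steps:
$B{\left(V \right)} = \sqrt{3} \sqrt{V}$ ($B{\left(V \right)} = \sqrt{V + 2 V} = \sqrt{3 V} = \sqrt{3} \sqrt{V}$)
$N{\left(-97 \right)} B{\left(-2 \right)} = \left(-14 - 97\right) \sqrt{3} \sqrt{-2} = - 111 \sqrt{3} i \sqrt{2} = - 111 i \sqrt{6}$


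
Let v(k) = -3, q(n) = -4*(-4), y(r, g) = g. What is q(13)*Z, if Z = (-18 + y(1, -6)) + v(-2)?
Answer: -432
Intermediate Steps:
q(n) = 16
Z = -27 (Z = (-18 - 6) - 3 = -24 - 3 = -27)
q(13)*Z = 16*(-27) = -432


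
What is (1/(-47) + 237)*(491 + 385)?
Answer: 9756888/47 ≈ 2.0759e+5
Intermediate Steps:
(1/(-47) + 237)*(491 + 385) = (-1/47 + 237)*876 = (11138/47)*876 = 9756888/47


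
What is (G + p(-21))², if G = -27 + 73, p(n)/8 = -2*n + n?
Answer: 45796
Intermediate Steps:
p(n) = -8*n (p(n) = 8*(-2*n + n) = 8*(-n) = -8*n)
G = 46
(G + p(-21))² = (46 - 8*(-21))² = (46 + 168)² = 214² = 45796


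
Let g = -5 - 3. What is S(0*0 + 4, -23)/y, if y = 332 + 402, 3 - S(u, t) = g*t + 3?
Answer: -92/367 ≈ -0.25068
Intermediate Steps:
g = -8
S(u, t) = 8*t (S(u, t) = 3 - (-8*t + 3) = 3 - (3 - 8*t) = 3 + (-3 + 8*t) = 8*t)
y = 734
S(0*0 + 4, -23)/y = (8*(-23))/734 = -184*1/734 = -92/367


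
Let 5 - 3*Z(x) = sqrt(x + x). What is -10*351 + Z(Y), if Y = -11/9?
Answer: -10525/3 - I*sqrt(22)/9 ≈ -3508.3 - 0.52116*I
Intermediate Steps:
Y = -11/9 (Y = -11*1/9 = -11/9 ≈ -1.2222)
Z(x) = 5/3 - sqrt(2)*sqrt(x)/3 (Z(x) = 5/3 - sqrt(x + x)/3 = 5/3 - sqrt(2)*sqrt(x)/3)
-10*351 + Z(Y) = -10*351 + (5/3 - sqrt(2)*sqrt(-11/9)/3) = -3510 + (5/3 - sqrt(2)*I*sqrt(11)/3/3) = -3510 + (5/3 - I*sqrt(22)/9) = -10525/3 - I*sqrt(22)/9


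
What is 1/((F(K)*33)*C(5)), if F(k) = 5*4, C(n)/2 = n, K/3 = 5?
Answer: 1/6600 ≈ 0.00015152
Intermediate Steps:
K = 15 (K = 3*5 = 15)
C(n) = 2*n
F(k) = 20
1/((F(K)*33)*C(5)) = 1/((20*33)*(2*5)) = 1/(660*10) = 1/6600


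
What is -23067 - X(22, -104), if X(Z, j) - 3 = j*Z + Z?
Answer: -20804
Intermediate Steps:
X(Z, j) = 3 + Z + Z*j (X(Z, j) = 3 + (j*Z + Z) = 3 + (Z*j + Z) = 3 + (Z + Z*j) = 3 + Z + Z*j)
-23067 - X(22, -104) = -23067 - (3 + 22 + 22*(-104)) = -23067 - (3 + 22 - 2288) = -23067 - 1*(-2263) = -23067 + 2263 = -20804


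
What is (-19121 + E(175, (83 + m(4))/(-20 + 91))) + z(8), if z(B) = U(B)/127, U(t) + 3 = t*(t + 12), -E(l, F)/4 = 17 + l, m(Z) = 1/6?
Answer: -2525746/127 ≈ -19888.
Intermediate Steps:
m(Z) = ⅙
E(l, F) = -68 - 4*l (E(l, F) = -4*(17 + l) = -68 - 4*l)
U(t) = -3 + t*(12 + t) (U(t) = -3 + t*(t + 12) = -3 + t*(12 + t))
z(B) = -3/127 + B²/127 + 12*B/127 (z(B) = (-3 + B² + 12*B)/127 = (-3 + B² + 12*B)*(1/127) = -3/127 + B²/127 + 12*B/127)
(-19121 + E(175, (83 + m(4))/(-20 + 91))) + z(8) = (-19121 + (-68 - 4*175)) + (-3/127 + (1/127)*8² + (12/127)*8) = (-19121 + (-68 - 700)) + (-3/127 + (1/127)*64 + 96/127) = (-19121 - 768) + (-3/127 + 64/127 + 96/127) = -19889 + 157/127 = -2525746/127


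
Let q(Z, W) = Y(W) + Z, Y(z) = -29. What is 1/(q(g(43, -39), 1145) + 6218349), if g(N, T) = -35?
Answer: 1/6218285 ≈ 1.6082e-7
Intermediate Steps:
q(Z, W) = -29 + Z
1/(q(g(43, -39), 1145) + 6218349) = 1/((-29 - 35) + 6218349) = 1/(-64 + 6218349) = 1/6218285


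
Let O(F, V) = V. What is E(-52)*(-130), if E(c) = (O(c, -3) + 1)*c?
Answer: -13520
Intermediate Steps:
E(c) = -2*c (E(c) = (-3 + 1)*c = -2*c)
E(-52)*(-130) = -2*(-52)*(-130) = 104*(-130) = -13520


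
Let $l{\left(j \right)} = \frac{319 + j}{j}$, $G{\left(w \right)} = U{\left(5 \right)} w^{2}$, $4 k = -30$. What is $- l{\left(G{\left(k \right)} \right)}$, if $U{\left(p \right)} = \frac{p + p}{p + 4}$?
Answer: $- \frac{763}{125} \approx -6.104$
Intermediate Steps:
$k = - \frac{15}{2}$ ($k = \frac{1}{4} \left(-30\right) = - \frac{15}{2} \approx -7.5$)
$U{\left(p \right)} = \frac{2 p}{4 + p}$
$G{\left(w \right)} = \frac{10 w^{2}}{9}$ ($G{\left(w \right)} = 2 \cdot 5 \frac{1}{4 + 5} w^{2} = 2 \cdot 5 \cdot \frac{1}{9} w^{2} = \frac{10 w^{2}}{9}$)
$l{\left(j \right)} = \frac{319 + j}{j}$
$- l{\left(G{\left(k \right)} \right)} = - \frac{319 + \frac{10 \left(- \frac{15}{2}\right)^{2}}{9}}{\frac{10}{9} \left(- \frac{15}{2}\right)^{2}} = - \frac{319 + \frac{10}{9} \cdot \frac{225}{4}}{\frac{10}{9} \cdot \frac{225}{4}} = - \frac{319 + \frac{125}{2}}{\frac{125}{2}} = - \frac{2 \cdot 763}{125 \cdot 2} = \left(-1\right) \frac{763}{125} = - \frac{763}{125}$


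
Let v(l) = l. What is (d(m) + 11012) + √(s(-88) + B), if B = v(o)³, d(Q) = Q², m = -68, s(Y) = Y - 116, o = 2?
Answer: 15636 + 14*I ≈ 15636.0 + 14.0*I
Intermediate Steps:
s(Y) = -116 + Y
B = 8 (B = 2³ = 8)
(d(m) + 11012) + √(s(-88) + B) = ((-68)² + 11012) + √((-116 - 88) + 8) = (4624 + 11012) + √(-204 + 8) = 15636 + √(-196) = 15636 + 14*I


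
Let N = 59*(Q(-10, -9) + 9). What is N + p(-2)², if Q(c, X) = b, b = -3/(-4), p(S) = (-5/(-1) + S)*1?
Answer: 2337/4 ≈ 584.25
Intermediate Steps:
p(S) = 5 + S (p(S) = (-5*(-1) + S)*1 = (5 + S)*1 = 5 + S)
b = ¾ (b = -3*(-¼) = ¾ ≈ 0.75000)
Q(c, X) = ¾
N = 2301/4 (N = 59*(¾ + 9) = 59*(39/4) = 2301/4 ≈ 575.25)
N + p(-2)² = 2301/4 + (5 - 2)² = 2301/4 + 3² = 2301/4 + 9 = 2337/4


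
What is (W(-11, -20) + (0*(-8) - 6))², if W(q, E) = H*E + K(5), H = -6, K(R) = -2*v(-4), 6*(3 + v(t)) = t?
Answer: 132496/9 ≈ 14722.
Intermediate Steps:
v(t) = -3 + t/6
K(R) = 22/3 (K(R) = -2*(-3 + (⅙)*(-4)) = -2*(-3 - ⅔) = -2*(-11/3) = 22/3)
W(q, E) = 22/3 - 6*E (W(q, E) = -6*E + 22/3 = 22/3 - 6*E)
(W(-11, -20) + (0*(-8) - 6))² = ((22/3 - 6*(-20)) + (0*(-8) - 6))² = ((22/3 + 120) + (0 - 6))² = (382/3 - 6)² = (364/3)² = 132496/9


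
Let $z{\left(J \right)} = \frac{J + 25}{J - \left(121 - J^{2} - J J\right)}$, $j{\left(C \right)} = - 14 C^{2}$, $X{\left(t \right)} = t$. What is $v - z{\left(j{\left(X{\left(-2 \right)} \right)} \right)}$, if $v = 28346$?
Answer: $\frac{172768901}{6095} \approx 28346.0$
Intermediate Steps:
$z{\left(J \right)} = \frac{25 + J}{-121 + J + 2 J^{2}}$ ($z{\left(J \right)} = \frac{25 + J}{J + \left(\left(J^{2} + J^{2}\right) - 121\right)} = \frac{25 + J}{J + \left(2 J^{2} - 121\right)} = \frac{25 + J}{J + \left(-121 + 2 J^{2}\right)} = \frac{25 + J}{-121 + J + 2 J^{2}}$)
$v - z{\left(j{\left(X{\left(-2 \right)} \right)} \right)} = 28346 - \frac{25 - 14 \left(-2\right)^{2}}{-121 - 14 \left(-2\right)^{2} + 2 \left(- 14 \left(-2\right)^{2}\right)^{2}} = 28346 - \frac{25 - 56}{-121 - 56 + 2 \left(\left(-14\right) 4\right)^{2}} = 28346 - \frac{25 - 56}{-121 - 56 + 2 \left(-56\right)^{2}} = 28346 - \frac{1}{-121 - 56 + 2 \cdot 3136} \left(-31\right) = 28346 - \frac{1}{-121 - 56 + 6272} \left(-31\right) = 28346 - \frac{1}{6095} \left(-31\right) = 28346 - - \frac{31}{6095} = 28346 + \frac{31}{6095} = \frac{172768901}{6095}$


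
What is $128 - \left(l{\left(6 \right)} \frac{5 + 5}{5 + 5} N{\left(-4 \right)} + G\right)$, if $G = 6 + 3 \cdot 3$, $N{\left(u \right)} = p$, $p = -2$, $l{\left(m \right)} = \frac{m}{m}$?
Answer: $115$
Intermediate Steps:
$l{\left(m \right)} = 1$
$N{\left(u \right)} = -2$
$G = 15$ ($G = 6 + 9 = 15$)
$128 - \left(l{\left(6 \right)} \frac{5 + 5}{5 + 5} N{\left(-4 \right)} + G\right) = 128 - \left(1 \frac{5 + 5}{5 + 5} \left(-2\right) + 15\right) = 128 - \left(1 \cdot \frac{10}{10} \left(-2\right) + 15\right) = 128 - \left(1 \cdot 10 \cdot \frac{1}{10} \left(-2\right) + 15\right) = 128 - \left(1 \cdot 1 \left(-2\right) + 15\right) = 128 - \left(1 \left(-2\right) + 15\right) = 128 - \left(-2 + 15\right) = 128 - 13 = 115$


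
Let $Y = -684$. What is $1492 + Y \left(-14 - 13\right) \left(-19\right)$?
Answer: $-349400$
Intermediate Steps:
$1492 + Y \left(-14 - 13\right) \left(-19\right) = 1492 - 684 \left(-14 - 13\right) \left(-19\right) = 1492 - 684 \left(\left(-27\right) \left(-19\right)\right) = 1492 - 350892 = -349400$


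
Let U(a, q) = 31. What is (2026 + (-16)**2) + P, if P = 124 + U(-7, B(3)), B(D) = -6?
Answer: 2437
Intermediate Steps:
P = 155 (P = 124 + 31 = 155)
(2026 + (-16)**2) + P = (2026 + (-16)**2) + 155 = (2026 + 256) + 155 = 2282 + 155 = 2437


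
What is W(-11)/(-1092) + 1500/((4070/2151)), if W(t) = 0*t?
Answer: 322650/407 ≈ 792.75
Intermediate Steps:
W(t) = 0
W(-11)/(-1092) + 1500/((4070/2151)) = 0/(-1092) + 1500/((4070/2151)) = 0*(-1/1092) + 1500/((4070*(1/2151))) = 0 + 1500/(4070/2151) = 0 + 1500*(2151/4070) = 0 + 322650/407 = 322650/407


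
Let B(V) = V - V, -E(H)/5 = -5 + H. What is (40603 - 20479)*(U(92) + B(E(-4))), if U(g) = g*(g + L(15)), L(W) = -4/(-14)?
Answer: 1196009568/7 ≈ 1.7086e+8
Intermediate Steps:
L(W) = 2/7 (L(W) = -4*(-1/14) = 2/7)
E(H) = 25 - 5*H (E(H) = -5*(-5 + H) = 25 - 5*H)
U(g) = g*(2/7 + g) (U(g) = g*(g + 2/7) = g*(2/7 + g))
B(V) = 0
(40603 - 20479)*(U(92) + B(E(-4))) = (40603 - 20479)*((⅐)*92*(2 + 7*92) + 0) = 20124*((⅐)*92*(2 + 644) + 0) = 20124*((⅐)*92*646 + 0) = 20124*(59432/7 + 0) = 20124*(59432/7) = 1196009568/7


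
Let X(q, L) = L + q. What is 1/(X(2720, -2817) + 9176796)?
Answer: 1/9176699 ≈ 1.0897e-7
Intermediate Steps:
1/(X(2720, -2817) + 9176796) = 1/((-2817 + 2720) + 9176796) = 1/(-97 + 9176796) = 1/9176699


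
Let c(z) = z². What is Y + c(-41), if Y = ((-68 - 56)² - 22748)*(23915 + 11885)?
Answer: -263915919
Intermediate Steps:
Y = -263917600 (Y = ((-124)² - 22748)*35800 = (15376 - 22748)*35800 = -7372*35800 = -263917600)
Y + c(-41) = -263917600 + (-41)² = -263917600 + 1681 = -263915919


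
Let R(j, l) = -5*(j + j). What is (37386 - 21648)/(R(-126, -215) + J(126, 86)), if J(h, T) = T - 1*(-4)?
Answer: 2623/225 ≈ 11.658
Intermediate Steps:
R(j, l) = -10*j
J(h, T) = 4 + T (J(h, T) = T + 4 = 4 + T)
(37386 - 21648)/(R(-126, -215) + J(126, 86)) = (37386 - 21648)/(-10*(-126) + (4 + 86)) = 15738/(1260 + 90) = 15738/1350 = 15738*(1/1350) = 2623/225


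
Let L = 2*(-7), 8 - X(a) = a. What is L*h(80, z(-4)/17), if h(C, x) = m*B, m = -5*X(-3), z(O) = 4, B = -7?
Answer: -5390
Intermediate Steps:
X(a) = 8 - a
L = -14
m = -55 (m = -5*(8 - 1*(-3)) = -5*(8 + 3) = -5*11 = -55)
h(C, x) = 385 (h(C, x) = -55*(-7) = 385)
L*h(80, z(-4)/17) = -14*385 = -5390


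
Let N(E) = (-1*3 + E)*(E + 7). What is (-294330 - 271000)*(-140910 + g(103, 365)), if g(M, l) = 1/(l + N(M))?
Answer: 181068658018834/2273 ≈ 7.9661e+10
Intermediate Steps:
N(E) = (-3 + E)*(7 + E)
g(M, l) = 1/(-21 + l + M² + 4*M) (g(M, l) = 1/(l + (-21 + M² + 4*M)) = 1/(-21 + l + M² + 4*M))
(-294330 - 271000)*(-140910 + g(103, 365)) = (-294330 - 271000)*(-140910 + 1/(-21 + 365 + 103² + 4*103)) = -565330*(-140910 + 1/(-21 + 365 + 10609 + 412)) = -565330*(-140910 + 1/11365) = -565330*(-1601442149/11365) = 181068658018834/2273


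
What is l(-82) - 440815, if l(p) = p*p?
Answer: -434091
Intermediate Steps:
l(p) = p²
l(-82) - 440815 = (-82)² - 440815 = 6724 - 440815 = -434091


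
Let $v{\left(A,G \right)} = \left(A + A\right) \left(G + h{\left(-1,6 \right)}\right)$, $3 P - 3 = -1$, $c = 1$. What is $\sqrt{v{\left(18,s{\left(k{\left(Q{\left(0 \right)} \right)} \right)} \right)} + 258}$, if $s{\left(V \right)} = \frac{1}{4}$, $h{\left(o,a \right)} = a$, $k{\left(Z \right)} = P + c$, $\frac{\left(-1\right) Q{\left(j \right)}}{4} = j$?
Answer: $\sqrt{483} \approx 21.977$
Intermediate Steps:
$P = \frac{2}{3}$ ($P = 1 + \frac{1}{3} \left(-1\right) = 1 - \frac{1}{3} = \frac{2}{3} \approx 0.66667$)
$Q{\left(j \right)} = - 4 j$
$k{\left(Z \right)} = \frac{5}{3}$ ($k{\left(Z \right)} = \frac{2}{3} + 1 = \frac{5}{3}$)
$s{\left(V \right)} = \frac{1}{4}$
$v{\left(A,G \right)} = 2 A \left(6 + G\right)$ ($v{\left(A,G \right)} = \left(A + A\right) \left(G + 6\right) = 2 A \left(6 + G\right)$)
$\sqrt{v{\left(18,s{\left(k{\left(Q{\left(0 \right)} \right)} \right)} \right)} + 258} = \sqrt{2 \cdot 18 \left(6 + \frac{1}{4}\right) + 258} = \sqrt{2 \cdot 18 \cdot \frac{25}{4} + 258} = \sqrt{225 + 258} = \sqrt{483}$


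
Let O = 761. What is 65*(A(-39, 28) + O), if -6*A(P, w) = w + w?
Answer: 146575/3 ≈ 48858.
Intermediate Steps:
A(P, w) = -w/3 (A(P, w) = -(w + w)/6 = -w/3)
65*(A(-39, 28) + O) = 65*(-⅓*28 + 761) = 65*(-28/3 + 761) = 65*(2255/3) = 146575/3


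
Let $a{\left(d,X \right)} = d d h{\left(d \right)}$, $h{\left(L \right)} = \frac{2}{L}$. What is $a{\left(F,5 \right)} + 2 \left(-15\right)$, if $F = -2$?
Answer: $-34$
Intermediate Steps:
$a{\left(d,X \right)} = 2 d$ ($a{\left(d,X \right)} = d d \frac{2}{d} = d^{2} \frac{2}{d} = 2 d$)
$a{\left(F,5 \right)} + 2 \left(-15\right) = 2 \left(-2\right) + 2 \left(-15\right) = -4 - 30 = -34$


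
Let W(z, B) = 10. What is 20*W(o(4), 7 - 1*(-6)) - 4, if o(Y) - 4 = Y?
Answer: 196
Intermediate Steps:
o(Y) = 4 + Y
20*W(o(4), 7 - 1*(-6)) - 4 = 20*10 - 4 = 200 - 4 = 196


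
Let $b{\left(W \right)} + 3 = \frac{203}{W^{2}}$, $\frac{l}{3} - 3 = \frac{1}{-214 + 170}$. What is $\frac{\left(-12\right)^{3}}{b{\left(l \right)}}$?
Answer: $\frac{266887872}{70339} \approx 3794.3$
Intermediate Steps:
$l = \frac{393}{44}$ ($l = 9 + \frac{3}{-214 + 170} = 9 + \frac{3}{-44} = 9 + 3 \left(- \frac{1}{44}\right) = 9 - \frac{3}{44} = \frac{393}{44} \approx 8.9318$)
$b{\left(W \right)} = -3 + \frac{203}{W^{2}}$
$\frac{\left(-12\right)^{3}}{b{\left(l \right)}} = \frac{\left(-12\right)^{3}}{-3 + \frac{203}{\frac{154449}{1936}}} = - \frac{1728}{-3 + 203 \cdot \frac{1936}{154449}} = - \frac{1728}{-3 + \frac{393008}{154449}} = - \frac{1728}{- \frac{70339}{154449}} = \left(-1728\right) \left(- \frac{154449}{70339}\right) = \frac{266887872}{70339}$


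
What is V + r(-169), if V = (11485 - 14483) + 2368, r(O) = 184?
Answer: -446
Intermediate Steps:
V = -630 (V = -2998 + 2368 = -630)
V + r(-169) = -630 + 184 = -446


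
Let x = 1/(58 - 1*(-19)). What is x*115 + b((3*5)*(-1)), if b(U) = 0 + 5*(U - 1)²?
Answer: 98675/77 ≈ 1281.5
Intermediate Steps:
b(U) = 5*(-1 + U)² (b(U) = 0 + 5*(-1 + U)² = 5*(-1 + U)²)
x = 1/77 (x = 1/(58 + 19) = 1/77 ≈ 0.012987)
x*115 + b((3*5)*(-1)) = (1/77)*115 + 5*(-1 + (3*5)*(-1))² = 115/77 + 5*(-1 + 15*(-1))² = 115/77 + 5*(-1 - 15)² = 115/77 + 5*(-16)² = 115/77 + 5*256 = 115/77 + 1280 = 98675/77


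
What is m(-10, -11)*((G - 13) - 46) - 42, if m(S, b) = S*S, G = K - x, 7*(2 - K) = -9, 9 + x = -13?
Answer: -23894/7 ≈ -3413.4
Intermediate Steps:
x = -22 (x = -9 - 13 = -22)
K = 23/7 (K = 2 - ⅐*(-9) = 2 + 9/7 = 23/7 ≈ 3.2857)
G = 177/7 (G = 23/7 - 1*(-22) = 23/7 + 22 = 177/7 ≈ 25.286)
m(S, b) = S²
m(-10, -11)*((G - 13) - 46) - 42 = (-10)²*((177/7 - 13) - 46) - 42 = 100*(86/7 - 46) - 42 = 100*(-236/7) - 42 = -23600/7 - 42 = -23894/7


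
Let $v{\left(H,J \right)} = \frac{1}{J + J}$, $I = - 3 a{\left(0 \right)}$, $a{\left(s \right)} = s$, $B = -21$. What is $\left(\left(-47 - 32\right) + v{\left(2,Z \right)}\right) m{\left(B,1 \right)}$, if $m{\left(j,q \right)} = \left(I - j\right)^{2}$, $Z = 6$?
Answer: $- \frac{139209}{4} \approx -34802.0$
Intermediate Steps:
$I = 0$ ($I = \left(-3\right) 0 = 0$)
$v{\left(H,J \right)} = \frac{1}{2 J}$
$m{\left(j,q \right)} = j^{2}$ ($m{\left(j,q \right)} = \left(0 - j\right)^{2} = \left(- j\right)^{2} = j^{2}$)
$\left(\left(-47 - 32\right) + v{\left(2,Z \right)}\right) m{\left(B,1 \right)} = \left(\left(-47 - 32\right) + \frac{1}{2 \cdot 6}\right) \left(-21\right)^{2} = \left(-79 + \frac{1}{2} \cdot \frac{1}{6}\right) 441 = \left(-79 + \frac{1}{12}\right) 441 = \left(- \frac{947}{12}\right) 441 = - \frac{139209}{4}$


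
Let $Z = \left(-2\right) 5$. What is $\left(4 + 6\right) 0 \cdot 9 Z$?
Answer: $0$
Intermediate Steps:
$Z = -10$
$\left(4 + 6\right) 0 \cdot 9 Z = \left(4 + 6\right) 0 \cdot 9 \left(-10\right) = 10 \cdot 0 \cdot 9 \left(-10\right) = 0 \cdot 9 \left(-10\right) = 0 \left(-10\right) = 0$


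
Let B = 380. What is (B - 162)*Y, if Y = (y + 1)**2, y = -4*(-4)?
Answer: 63002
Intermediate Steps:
y = 16
Y = 289 (Y = (16 + 1)**2 = 17**2 = 289)
(B - 162)*Y = (380 - 162)*289 = 218*289 = 63002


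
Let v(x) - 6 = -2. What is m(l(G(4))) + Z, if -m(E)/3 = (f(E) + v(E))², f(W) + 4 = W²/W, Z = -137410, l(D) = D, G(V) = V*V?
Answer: -138178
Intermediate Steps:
G(V) = V²
v(x) = 4 (v(x) = 6 - 2 = 4)
f(W) = -4 + W (f(W) = -4 + W²/W = -4 + W)
m(E) = -3*E² (m(E) = -3*((-4 + E) + 4)² = -3*E²)
m(l(G(4))) + Z = -3*(4²)² - 137410 = -3*16² - 137410 = -3*256 - 137410 = -768 - 137410 = -138178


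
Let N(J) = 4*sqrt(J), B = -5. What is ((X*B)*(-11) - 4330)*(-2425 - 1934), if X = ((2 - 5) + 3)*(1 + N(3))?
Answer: 18874470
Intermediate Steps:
X = 0 (X = ((2 - 5) + 3)*(1 + 4*sqrt(3)) = (-3 + 3)*(1 + 4*sqrt(3)) = 0*(1 + 4*sqrt(3)) = 0)
((X*B)*(-11) - 4330)*(-2425 - 1934) = ((0*(-5))*(-11) - 4330)*(-2425 - 1934) = (0*(-11) - 4330)*(-4359) = (0 - 4330)*(-4359) = -4330*(-4359) = 18874470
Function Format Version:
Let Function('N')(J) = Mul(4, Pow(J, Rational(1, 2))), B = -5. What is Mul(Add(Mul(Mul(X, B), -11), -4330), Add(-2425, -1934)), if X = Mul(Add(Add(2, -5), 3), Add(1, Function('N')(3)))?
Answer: 18874470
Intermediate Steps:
X = 0 (X = Mul(Add(Add(2, -5), 3), Add(1, Mul(4, Pow(3, Rational(1, 2))))) = Mul(Add(-3, 3), Add(1, Mul(4, Pow(3, Rational(1, 2))))) = Mul(0, Add(1, Mul(4, Pow(3, Rational(1, 2))))) = 0)
Mul(Add(Mul(Mul(X, B), -11), -4330), Add(-2425, -1934)) = Mul(Add(Mul(Mul(0, -5), -11), -4330), Add(-2425, -1934)) = Mul(Add(Mul(0, -11), -4330), -4359) = Mul(Add(0, -4330), -4359) = Mul(-4330, -4359) = 18874470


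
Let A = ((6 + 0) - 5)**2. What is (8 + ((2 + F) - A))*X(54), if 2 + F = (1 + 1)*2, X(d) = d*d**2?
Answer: 1732104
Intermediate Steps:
X(d) = d**3
F = 2 (F = -2 + (1 + 1)*2 = -2 + 2*2 = -2 + 4 = 2)
A = 1 (A = (6 - 5)**2 = 1**2 = 1)
(8 + ((2 + F) - A))*X(54) = (8 + ((2 + 2) - 1*1))*54**3 = (8 + (4 - 1))*157464 = (8 + 3)*157464 = 11*157464 = 1732104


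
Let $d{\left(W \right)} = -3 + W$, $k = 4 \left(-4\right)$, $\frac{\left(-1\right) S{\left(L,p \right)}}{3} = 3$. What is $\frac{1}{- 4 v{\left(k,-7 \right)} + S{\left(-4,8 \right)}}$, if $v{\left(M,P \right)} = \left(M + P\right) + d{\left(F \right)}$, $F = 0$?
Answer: $\frac{1}{95} \approx 0.010526$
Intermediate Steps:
$S{\left(L,p \right)} = -9$ ($S{\left(L,p \right)} = \left(-3\right) 3 = -9$)
$k = -16$
$v{\left(M,P \right)} = -3 + M + P$ ($v{\left(M,P \right)} = \left(M + P\right) + \left(-3 + 0\right) = \left(M + P\right) - 3 = -3 + M + P$)
$\frac{1}{- 4 v{\left(k,-7 \right)} + S{\left(-4,8 \right)}} = \frac{1}{- 4 \left(-3 - 16 - 7\right) - 9} = \frac{1}{\left(-4\right) \left(-26\right) - 9} = \frac{1}{104 - 9} = \frac{1}{95}$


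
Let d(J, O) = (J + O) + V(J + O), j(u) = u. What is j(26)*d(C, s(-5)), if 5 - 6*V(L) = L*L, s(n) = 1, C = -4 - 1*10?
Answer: -3146/3 ≈ -1048.7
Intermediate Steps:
C = -14 (C = -4 - 10 = -14)
V(L) = ⅚ - L²/6 (V(L) = ⅚ - L*L/6 = ⅚ - L²/6)
d(J, O) = ⅚ + J + O - (J + O)²/6 (d(J, O) = (J + O) + (⅚ - (J + O)²/6) = ⅚ + J + O - (J + O)²/6)
j(26)*d(C, s(-5)) = 26*(⅚ - 14 + 1 - (-14 + 1)²/6) = 26*(⅚ - 14 + 1 - ⅙*(-13)²) = 26*(⅚ - 14 + 1 - ⅙*169) = 26*(⅚ - 14 + 1 - 169/6) = 26*(-121/3) = -3146/3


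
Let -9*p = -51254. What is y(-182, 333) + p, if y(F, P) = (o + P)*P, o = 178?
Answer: 1582721/9 ≈ 1.7586e+5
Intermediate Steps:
y(F, P) = P*(178 + P) (y(F, P) = (178 + P)*P = P*(178 + P))
p = 51254/9 (p = -⅑*(-51254) = 51254/9 ≈ 5694.9)
y(-182, 333) + p = 333*(178 + 333) + 51254/9 = 333*511 + 51254/9 = 170163 + 51254/9 = 1582721/9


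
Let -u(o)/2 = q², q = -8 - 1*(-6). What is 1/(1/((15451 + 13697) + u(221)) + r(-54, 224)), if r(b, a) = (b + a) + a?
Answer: 29140/11481161 ≈ 0.0025381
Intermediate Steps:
q = -2 (q = -8 + 6 = -2)
u(o) = -8 (u(o) = -2*(-2)² = -2*4 = -8)
r(b, a) = b + 2*a (r(b, a) = (a + b) + a = b + 2*a)
1/(1/((15451 + 13697) + u(221)) + r(-54, 224)) = 1/(1/((15451 + 13697) - 8) + (-54 + 2*224)) = 1/(1/(29148 - 8) + (-54 + 448)) = 1/(1/29140 + 394) = 1/(11481161/29140) = 29140/11481161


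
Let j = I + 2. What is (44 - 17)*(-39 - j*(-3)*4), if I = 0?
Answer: -405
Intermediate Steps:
j = 2 (j = 0 + 2 = 2)
(44 - 17)*(-39 - j*(-3)*4) = (44 - 17)*(-39 - 2*(-3)*4) = 27*(-39 - (-6)*4) = 27*(-39 - 1*(-24)) = 27*(-39 + 24) = 27*(-15) = -405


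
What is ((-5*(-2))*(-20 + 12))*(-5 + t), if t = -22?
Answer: 2160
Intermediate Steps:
((-5*(-2))*(-20 + 12))*(-5 + t) = ((-5*(-2))*(-20 + 12))*(-5 - 22) = (10*(-8))*(-27) = -80*(-27) = 2160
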